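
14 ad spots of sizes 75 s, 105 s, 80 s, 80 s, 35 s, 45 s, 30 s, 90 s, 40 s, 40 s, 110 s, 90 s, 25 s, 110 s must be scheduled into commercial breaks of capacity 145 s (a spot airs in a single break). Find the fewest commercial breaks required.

Total = 110 + 110 + 105 + 90 + 90 + 80 + 80 + 75 + 45 + 40 + 40 + 35 + 30 + 25 = 955 s.
Lower bound: ⌈955/145⌉ = 7 commercial breaks.
Also, 8 ad spots each exceed 145/2 s, and no two of those can share a break, so at least 8 commercial breaks are needed.
A packing using 8 commercial breaks:
  break 1: 110 + 35 = 145
  break 2: 110 + 30 = 140
  break 3: 105 + 40 = 145
  break 4: 90 + 45 = 135
  break 5: 90 + 40 = 130
  break 6: 80 + 25 = 105
  break 7: 80 = 80
  break 8: 75 = 75
This matches the lower bound, so 8 is optimal.

8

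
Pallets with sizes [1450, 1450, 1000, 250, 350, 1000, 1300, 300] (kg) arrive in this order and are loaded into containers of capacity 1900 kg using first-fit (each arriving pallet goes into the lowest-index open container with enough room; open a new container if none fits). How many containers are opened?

5

  1450 → container 1 (new)  [load 1450/1900]
  1450 → container 2 (new)  [load 1450/1900]
  1000 → container 3 (new)  [load 1000/1900]
  250 → container 1  [load 1700/1900]
  350 → container 2  [load 1800/1900]
  1000 → container 4 (new)  [load 1000/1900]
  1300 → container 5 (new)  [load 1300/1900]
  300 → container 3  [load 1300/1900]
5 containers opened.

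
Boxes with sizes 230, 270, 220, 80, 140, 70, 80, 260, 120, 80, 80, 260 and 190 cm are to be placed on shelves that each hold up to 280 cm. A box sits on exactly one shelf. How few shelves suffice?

Total = 270 + 260 + 260 + 230 + 220 + 190 + 140 + 120 + 80 + 80 + 80 + 80 + 70 = 2080 cm.
Lower bound: ⌈2080/280⌉ = 8 shelves.
A packing using 9 shelves:
  shelf 1: 270 = 270
  shelf 2: 260 = 260
  shelf 3: 260 = 260
  shelf 4: 230 = 230
  shelf 5: 220 = 220
  shelf 6: 190 + 80 = 270
  shelf 7: 140 + 120 = 260
  shelf 8: 80 + 80 + 80 = 240
  shelf 9: 70 = 70
No arrangement into 8 shelves stays within capacity, so 9 is optimal.

9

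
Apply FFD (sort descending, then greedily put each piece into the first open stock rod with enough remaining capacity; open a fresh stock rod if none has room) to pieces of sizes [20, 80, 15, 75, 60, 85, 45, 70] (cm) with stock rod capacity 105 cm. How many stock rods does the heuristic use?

Sorted descending: 85, 80, 75, 70, 60, 45, 20, 15.
  85 → stock rod 1 (new)  [load 85/105]
  80 → stock rod 2 (new)  [load 80/105]
  75 → stock rod 3 (new)  [load 75/105]
  70 → stock rod 4 (new)  [load 70/105]
  60 → stock rod 5 (new)  [load 60/105]
  45 → stock rod 5  [load 105/105]
  20 → stock rod 1  [load 105/105]
  15 → stock rod 2  [load 95/105]
5 stock rods opened.

5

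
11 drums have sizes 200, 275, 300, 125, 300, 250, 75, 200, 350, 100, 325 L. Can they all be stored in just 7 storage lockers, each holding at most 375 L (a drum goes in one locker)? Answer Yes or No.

Total = 2500 L; ⌈2500/375⌉ = 7.
8 drums each exceed half the capacity and cannot share a locker, forcing at least 8 storage lockers.
At least 8 storage lockers are required, but only 7 are allowed.

No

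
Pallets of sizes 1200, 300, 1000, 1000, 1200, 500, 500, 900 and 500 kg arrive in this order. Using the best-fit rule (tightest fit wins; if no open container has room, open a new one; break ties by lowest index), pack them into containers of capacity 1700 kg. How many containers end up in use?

  1200 → container 1 (new)  [load 1200/1700]
  300 → container 1  [load 1500/1700]
  1000 → container 2 (new)  [load 1000/1700]
  1000 → container 3 (new)  [load 1000/1700]
  1200 → container 4 (new)  [load 1200/1700]
  500 → container 4  [load 1700/1700]
  500 → container 2  [load 1500/1700]
  900 → container 5 (new)  [load 900/1700]
  500 → container 3  [load 1500/1700]
5 containers opened.

5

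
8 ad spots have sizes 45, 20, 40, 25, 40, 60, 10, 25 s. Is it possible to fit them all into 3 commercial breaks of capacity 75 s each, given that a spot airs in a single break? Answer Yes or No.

No

Total = 265 s; ⌈265/75⌉ = 4.
At least 4 commercial breaks are required, but only 3 are allowed.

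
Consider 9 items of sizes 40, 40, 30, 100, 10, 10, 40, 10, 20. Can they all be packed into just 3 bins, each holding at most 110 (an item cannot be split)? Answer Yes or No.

Yes

A valid assignment using 3 bins:
  bin 1: 100 + 10 = 110
  bin 2: 40 + 40 + 30 = 110
  bin 3: 40 + 20 + 10 + 10 = 80
Every load is within 110, so 3 bins suffice.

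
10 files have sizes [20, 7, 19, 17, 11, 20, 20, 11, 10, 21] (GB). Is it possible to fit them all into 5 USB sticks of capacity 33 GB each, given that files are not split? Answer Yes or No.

Total = 156 GB; ⌈156/33⌉ = 5.
6 files each exceed half the capacity and cannot share a USB stick, forcing at least 6 USB sticks.
At least 6 USB sticks are required, but only 5 are allowed.

No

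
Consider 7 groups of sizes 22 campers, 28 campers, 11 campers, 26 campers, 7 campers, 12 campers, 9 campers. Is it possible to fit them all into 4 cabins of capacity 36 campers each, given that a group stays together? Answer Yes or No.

A valid assignment using 4 cabins:
  cabin 1: 28 + 7 = 35
  cabin 2: 26 + 9 = 35
  cabin 3: 22 + 12 = 34
  cabin 4: 11 = 11
Every load is within 36 campers, so 4 cabins suffice.

Yes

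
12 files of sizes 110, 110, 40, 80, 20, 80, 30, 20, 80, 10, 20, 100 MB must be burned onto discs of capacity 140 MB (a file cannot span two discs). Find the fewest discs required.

Total = 110 + 110 + 100 + 80 + 80 + 80 + 40 + 30 + 20 + 20 + 20 + 10 = 700 MB.
Lower bound: ⌈700/140⌉ = 5 discs.
Also, 6 files each exceed 70 MB, and no two of those can share a disc, so at least 6 discs are needed.
A packing using 6 discs:
  disc 1: 110 + 30 = 140
  disc 2: 110 + 20 + 10 = 140
  disc 3: 100 + 40 = 140
  disc 4: 80 + 20 + 20 = 120
  disc 5: 80 = 80
  disc 6: 80 = 80
This matches the lower bound, so 6 is optimal.

6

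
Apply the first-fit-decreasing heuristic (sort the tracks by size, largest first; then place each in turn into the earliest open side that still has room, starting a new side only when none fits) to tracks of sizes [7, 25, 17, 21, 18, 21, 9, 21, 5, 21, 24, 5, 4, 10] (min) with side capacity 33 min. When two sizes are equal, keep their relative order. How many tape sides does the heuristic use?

8

Sorted descending: 25, 24, 21, 21, 21, 21, 18, 17, 10, 9, 7, 5, 5, 4.
  25 → side 1 (new)  [load 25/33]
  24 → side 2 (new)  [load 24/33]
  21 → side 3 (new)  [load 21/33]
  21 → side 4 (new)  [load 21/33]
  21 → side 5 (new)  [load 21/33]
  21 → side 6 (new)  [load 21/33]
  18 → side 7 (new)  [load 18/33]
  17 → side 8 (new)  [load 17/33]
  10 → side 3  [load 31/33]
  9 → side 2  [load 33/33]
  7 → side 1  [load 32/33]
  5 → side 4  [load 26/33]
  5 → side 4  [load 31/33]
  4 → side 5  [load 25/33]
8 tape sides opened.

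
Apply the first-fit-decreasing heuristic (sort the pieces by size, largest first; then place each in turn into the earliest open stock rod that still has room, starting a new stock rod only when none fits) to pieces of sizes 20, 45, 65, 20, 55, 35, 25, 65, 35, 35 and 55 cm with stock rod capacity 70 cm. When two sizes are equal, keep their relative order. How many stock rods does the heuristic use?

Sorted descending: 65, 65, 55, 55, 45, 35, 35, 35, 25, 20, 20.
  65 → stock rod 1 (new)  [load 65/70]
  65 → stock rod 2 (new)  [load 65/70]
  55 → stock rod 3 (new)  [load 55/70]
  55 → stock rod 4 (new)  [load 55/70]
  45 → stock rod 5 (new)  [load 45/70]
  35 → stock rod 6 (new)  [load 35/70]
  35 → stock rod 6  [load 70/70]
  35 → stock rod 7 (new)  [load 35/70]
  25 → stock rod 5  [load 70/70]
  20 → stock rod 7  [load 55/70]
  20 → stock rod 8 (new)  [load 20/70]
8 stock rods opened.

8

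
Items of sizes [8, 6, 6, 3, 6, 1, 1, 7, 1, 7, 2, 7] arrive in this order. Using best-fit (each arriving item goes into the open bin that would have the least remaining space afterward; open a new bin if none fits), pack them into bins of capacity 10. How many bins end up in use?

  8 → bin 1 (new)  [load 8/10]
  6 → bin 2 (new)  [load 6/10]
  6 → bin 3 (new)  [load 6/10]
  3 → bin 2  [load 9/10]
  6 → bin 4 (new)  [load 6/10]
  1 → bin 2  [load 10/10]
  1 → bin 1  [load 9/10]
  7 → bin 5 (new)  [load 7/10]
  1 → bin 1  [load 10/10]
  7 → bin 6 (new)  [load 7/10]
  2 → bin 5  [load 9/10]
  7 → bin 7 (new)  [load 7/10]
7 bins opened.

7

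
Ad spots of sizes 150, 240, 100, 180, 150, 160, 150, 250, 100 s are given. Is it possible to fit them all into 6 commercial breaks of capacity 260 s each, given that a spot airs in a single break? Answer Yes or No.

Total = 1480 s; ⌈1480/260⌉ = 6.
7 ad spots each exceed half the capacity and cannot share a break, forcing at least 7 commercial breaks.
At least 7 commercial breaks are required, but only 6 are allowed.

No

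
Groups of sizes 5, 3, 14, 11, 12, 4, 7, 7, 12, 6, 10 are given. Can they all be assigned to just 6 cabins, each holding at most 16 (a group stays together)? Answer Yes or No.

A valid assignment using 6 cabins:
  cabin 1: 14 = 14
  cabin 2: 12 + 4 = 16
  cabin 3: 12 + 3 = 15
  cabin 4: 11 + 5 = 16
  cabin 5: 10 + 6 = 16
  cabin 6: 7 + 7 = 14
Every load is within 16, so 6 cabins suffice.

Yes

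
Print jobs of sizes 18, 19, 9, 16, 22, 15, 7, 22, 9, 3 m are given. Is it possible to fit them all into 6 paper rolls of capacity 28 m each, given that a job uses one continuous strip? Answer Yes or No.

Yes

A valid assignment using 6 paper rolls:
  roll 1: 22 + 3 = 25
  roll 2: 22 = 22
  roll 3: 19 + 9 = 28
  roll 4: 18 + 9 = 27
  roll 5: 16 + 7 = 23
  roll 6: 15 = 15
Every load is within 28 m, so 6 paper rolls suffice.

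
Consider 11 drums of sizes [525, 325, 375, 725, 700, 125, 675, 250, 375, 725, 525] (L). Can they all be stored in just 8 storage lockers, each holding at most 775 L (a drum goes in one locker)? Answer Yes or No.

A valid assignment using 8 storage lockers:
  locker 1: 725 = 725
  locker 2: 725 = 725
  locker 3: 700 = 700
  locker 4: 675 = 675
  locker 5: 525 + 250 = 775
  locker 6: 525 + 125 = 650
  locker 7: 375 + 375 = 750
  locker 8: 325 = 325
Every load is within 775 L, so 8 storage lockers suffice.

Yes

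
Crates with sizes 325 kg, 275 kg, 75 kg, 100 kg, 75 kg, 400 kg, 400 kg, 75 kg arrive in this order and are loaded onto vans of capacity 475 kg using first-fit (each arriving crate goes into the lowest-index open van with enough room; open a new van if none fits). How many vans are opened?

  325 → van 1 (new)  [load 325/475]
  275 → van 2 (new)  [load 275/475]
  75 → van 1  [load 400/475]
  100 → van 2  [load 375/475]
  75 → van 1  [load 475/475]
  400 → van 3 (new)  [load 400/475]
  400 → van 4 (new)  [load 400/475]
  75 → van 2  [load 450/475]
4 vans opened.

4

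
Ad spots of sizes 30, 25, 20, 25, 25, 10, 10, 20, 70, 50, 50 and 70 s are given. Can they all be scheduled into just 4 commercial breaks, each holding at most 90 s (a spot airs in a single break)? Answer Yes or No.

No

Total = 405 s; ⌈405/90⌉ = 5.
At least 5 commercial breaks are required, but only 4 are allowed.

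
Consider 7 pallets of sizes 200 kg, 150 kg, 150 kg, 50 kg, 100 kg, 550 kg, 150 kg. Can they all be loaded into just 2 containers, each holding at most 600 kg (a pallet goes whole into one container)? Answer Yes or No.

No

Total = 1350 kg; ⌈1350/600⌉ = 3.
At least 3 containers are required, but only 2 are allowed.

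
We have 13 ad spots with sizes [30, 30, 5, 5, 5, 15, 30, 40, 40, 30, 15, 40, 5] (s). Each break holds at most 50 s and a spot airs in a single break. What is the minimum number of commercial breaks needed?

Total = 40 + 40 + 40 + 30 + 30 + 30 + 30 + 15 + 15 + 5 + 5 + 5 + 5 = 290 s.
Lower bound: ⌈290/50⌉ = 6 commercial breaks.
Also, 7 ad spots each exceed 25 s, and no two of those can share a break, so at least 7 commercial breaks are needed.
A packing using 7 commercial breaks:
  break 1: 40 + 5 + 5 = 50
  break 2: 40 + 5 + 5 = 50
  break 3: 40 = 40
  break 4: 30 + 15 = 45
  break 5: 30 + 15 = 45
  break 6: 30 = 30
  break 7: 30 = 30
This matches the lower bound, so 7 is optimal.

7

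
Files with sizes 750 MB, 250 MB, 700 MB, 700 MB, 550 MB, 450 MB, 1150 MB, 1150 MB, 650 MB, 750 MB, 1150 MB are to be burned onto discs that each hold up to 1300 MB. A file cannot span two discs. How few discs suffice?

8

Total = 1150 + 1150 + 1150 + 750 + 750 + 700 + 700 + 650 + 550 + 450 + 250 = 8250 MB.
Lower bound: ⌈8250/1300⌉ = 7 discs.
A packing using 8 discs:
  disc 1: 1150 = 1150
  disc 2: 1150 = 1150
  disc 3: 1150 = 1150
  disc 4: 750 + 550 = 1300
  disc 5: 750 + 450 = 1200
  disc 6: 700 + 250 = 950
  disc 7: 700 = 700
  disc 8: 650 = 650
No arrangement into 7 discs stays within capacity, so 8 is optimal.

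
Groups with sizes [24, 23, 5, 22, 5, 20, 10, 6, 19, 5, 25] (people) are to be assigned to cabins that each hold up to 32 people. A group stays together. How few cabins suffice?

6

Total = 25 + 24 + 23 + 22 + 20 + 19 + 10 + 6 + 5 + 5 + 5 = 164 people.
Lower bound: ⌈164/32⌉ = 6 cabins.
A packing using 6 cabins:
  cabin 1: 25 + 6 = 31
  cabin 2: 24 + 5 = 29
  cabin 3: 23 + 5 = 28
  cabin 4: 22 + 10 = 32
  cabin 5: 20 + 5 = 25
  cabin 6: 19 = 19
This matches the lower bound, so 6 is optimal.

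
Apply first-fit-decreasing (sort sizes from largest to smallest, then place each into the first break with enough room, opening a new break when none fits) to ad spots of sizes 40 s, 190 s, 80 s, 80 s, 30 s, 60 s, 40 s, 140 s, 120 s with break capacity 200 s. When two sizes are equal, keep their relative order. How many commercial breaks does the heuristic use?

4

Sorted descending: 190, 140, 120, 80, 80, 60, 40, 40, 30.
  190 → break 1 (new)  [load 190/200]
  140 → break 2 (new)  [load 140/200]
  120 → break 3 (new)  [load 120/200]
  80 → break 3  [load 200/200]
  80 → break 4 (new)  [load 80/200]
  60 → break 2  [load 200/200]
  40 → break 4  [load 120/200]
  40 → break 4  [load 160/200]
  30 → break 4  [load 190/200]
4 commercial breaks opened.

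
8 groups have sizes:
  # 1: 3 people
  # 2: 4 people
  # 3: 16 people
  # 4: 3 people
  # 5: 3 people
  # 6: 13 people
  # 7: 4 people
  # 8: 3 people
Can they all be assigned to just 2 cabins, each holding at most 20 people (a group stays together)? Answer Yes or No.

Total = 49 people; ⌈49/20⌉ = 3.
At least 3 cabins are required, but only 2 are allowed.

No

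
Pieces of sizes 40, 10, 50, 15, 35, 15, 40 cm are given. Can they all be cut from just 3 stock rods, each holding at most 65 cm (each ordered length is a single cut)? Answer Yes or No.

Total = 205 cm; ⌈205/65⌉ = 4.
At least 4 stock rods are required, but only 3 are allowed.

No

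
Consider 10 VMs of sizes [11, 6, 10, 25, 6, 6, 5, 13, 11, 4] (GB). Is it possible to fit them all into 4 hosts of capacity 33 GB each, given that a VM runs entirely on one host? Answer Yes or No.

A valid assignment using 3 hosts:
  host 1: 25 + 6 = 31
  host 2: 13 + 11 + 5 + 4 = 33
  host 3: 11 + 10 + 6 + 6 = 33
That uses only 3 ≤ 4, so 4 hosts are enough.

Yes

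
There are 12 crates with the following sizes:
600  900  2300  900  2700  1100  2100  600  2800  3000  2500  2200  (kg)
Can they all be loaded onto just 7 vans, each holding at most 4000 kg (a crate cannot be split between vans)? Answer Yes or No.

Yes

A valid assignment using 7 vans:
  van 1: 3000 + 900 = 3900
  van 2: 2800 + 1100 = 3900
  van 3: 2700 + 900 = 3600
  van 4: 2500 + 600 + 600 = 3700
  van 5: 2300 = 2300
  van 6: 2200 = 2200
  van 7: 2100 = 2100
Every load is within 4000 kg, so 7 vans suffice.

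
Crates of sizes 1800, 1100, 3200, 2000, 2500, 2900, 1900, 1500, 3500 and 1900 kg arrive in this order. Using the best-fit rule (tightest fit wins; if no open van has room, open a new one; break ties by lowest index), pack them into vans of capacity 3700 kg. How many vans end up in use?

8

  1800 → van 1 (new)  [load 1800/3700]
  1100 → van 1  [load 2900/3700]
  3200 → van 2 (new)  [load 3200/3700]
  2000 → van 3 (new)  [load 2000/3700]
  2500 → van 4 (new)  [load 2500/3700]
  2900 → van 5 (new)  [load 2900/3700]
  1900 → van 6 (new)  [load 1900/3700]
  1500 → van 3  [load 3500/3700]
  3500 → van 7 (new)  [load 3500/3700]
  1900 → van 8 (new)  [load 1900/3700]
8 vans opened.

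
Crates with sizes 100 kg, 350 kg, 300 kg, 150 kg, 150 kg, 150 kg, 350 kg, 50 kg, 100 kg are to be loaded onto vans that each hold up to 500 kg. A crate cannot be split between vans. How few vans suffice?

Total = 350 + 350 + 300 + 150 + 150 + 150 + 100 + 100 + 50 = 1700 kg.
Lower bound: ⌈1700/500⌉ = 4 vans.
A packing using 4 vans:
  van 1: 350 + 150 = 500
  van 2: 350 + 150 = 500
  van 3: 300 + 150 + 50 = 500
  van 4: 100 + 100 = 200
This matches the lower bound, so 4 is optimal.

4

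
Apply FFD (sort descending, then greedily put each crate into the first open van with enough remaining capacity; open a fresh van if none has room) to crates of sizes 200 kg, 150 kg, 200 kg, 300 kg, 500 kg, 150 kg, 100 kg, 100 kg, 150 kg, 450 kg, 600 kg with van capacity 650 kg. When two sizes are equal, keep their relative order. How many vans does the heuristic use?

Sorted descending: 600, 500, 450, 300, 200, 200, 150, 150, 150, 100, 100.
  600 → van 1 (new)  [load 600/650]
  500 → van 2 (new)  [load 500/650]
  450 → van 3 (new)  [load 450/650]
  300 → van 4 (new)  [load 300/650]
  200 → van 3  [load 650/650]
  200 → van 4  [load 500/650]
  150 → van 2  [load 650/650]
  150 → van 4  [load 650/650]
  150 → van 5 (new)  [load 150/650]
  100 → van 5  [load 250/650]
  100 → van 5  [load 350/650]
5 vans opened.

5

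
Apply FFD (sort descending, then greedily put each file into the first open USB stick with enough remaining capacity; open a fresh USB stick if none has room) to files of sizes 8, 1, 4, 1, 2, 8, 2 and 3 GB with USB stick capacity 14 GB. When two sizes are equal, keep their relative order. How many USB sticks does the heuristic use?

3

Sorted descending: 8, 8, 4, 3, 2, 2, 1, 1.
  8 → USB stick 1 (new)  [load 8/14]
  8 → USB stick 2 (new)  [load 8/14]
  4 → USB stick 1  [load 12/14]
  3 → USB stick 2  [load 11/14]
  2 → USB stick 1  [load 14/14]
  2 → USB stick 2  [load 13/14]
  1 → USB stick 2  [load 14/14]
  1 → USB stick 3 (new)  [load 1/14]
3 USB sticks opened.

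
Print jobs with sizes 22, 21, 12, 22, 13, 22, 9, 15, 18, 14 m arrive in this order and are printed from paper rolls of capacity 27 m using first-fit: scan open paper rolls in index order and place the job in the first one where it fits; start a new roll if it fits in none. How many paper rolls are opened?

  22 → roll 1 (new)  [load 22/27]
  21 → roll 2 (new)  [load 21/27]
  12 → roll 3 (new)  [load 12/27]
  22 → roll 4 (new)  [load 22/27]
  13 → roll 3  [load 25/27]
  22 → roll 5 (new)  [load 22/27]
  9 → roll 6 (new)  [load 9/27]
  15 → roll 6  [load 24/27]
  18 → roll 7 (new)  [load 18/27]
  14 → roll 8 (new)  [load 14/27]
8 paper rolls opened.

8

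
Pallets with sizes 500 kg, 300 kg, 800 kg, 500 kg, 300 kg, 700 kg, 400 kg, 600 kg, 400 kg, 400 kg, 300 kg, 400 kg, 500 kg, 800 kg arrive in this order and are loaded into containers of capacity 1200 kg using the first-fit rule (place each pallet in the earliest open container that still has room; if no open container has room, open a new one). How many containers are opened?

  500 → container 1 (new)  [load 500/1200]
  300 → container 1  [load 800/1200]
  800 → container 2 (new)  [load 800/1200]
  500 → container 3 (new)  [load 500/1200]
  300 → container 1  [load 1100/1200]
  700 → container 3  [load 1200/1200]
  400 → container 2  [load 1200/1200]
  600 → container 4 (new)  [load 600/1200]
  400 → container 4  [load 1000/1200]
  400 → container 5 (new)  [load 400/1200]
  300 → container 5  [load 700/1200]
  400 → container 5  [load 1100/1200]
  500 → container 6 (new)  [load 500/1200]
  800 → container 7 (new)  [load 800/1200]
7 containers opened.

7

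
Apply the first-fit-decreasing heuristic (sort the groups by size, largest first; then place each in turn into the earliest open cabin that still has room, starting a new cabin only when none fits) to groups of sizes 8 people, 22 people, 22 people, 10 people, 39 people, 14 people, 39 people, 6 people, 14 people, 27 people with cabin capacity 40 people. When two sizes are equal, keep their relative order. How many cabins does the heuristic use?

6

Sorted descending: 39, 39, 27, 22, 22, 14, 14, 10, 8, 6.
  39 → cabin 1 (new)  [load 39/40]
  39 → cabin 2 (new)  [load 39/40]
  27 → cabin 3 (new)  [load 27/40]
  22 → cabin 4 (new)  [load 22/40]
  22 → cabin 5 (new)  [load 22/40]
  14 → cabin 4  [load 36/40]
  14 → cabin 5  [load 36/40]
  10 → cabin 3  [load 37/40]
  8 → cabin 6 (new)  [load 8/40]
  6 → cabin 6  [load 14/40]
6 cabins opened.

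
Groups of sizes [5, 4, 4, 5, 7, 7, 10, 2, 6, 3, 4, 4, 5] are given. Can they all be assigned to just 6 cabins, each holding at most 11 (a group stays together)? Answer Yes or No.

Total = 66; ⌈66/11⌉ = 6.
The bound of 6 does not rule out 6, but exhaustive search shows no assignment into 6 cabins of capacity 11 exists — the minimum is 7.

No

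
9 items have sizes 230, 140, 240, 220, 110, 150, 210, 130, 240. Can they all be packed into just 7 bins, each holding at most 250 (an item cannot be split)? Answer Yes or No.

No

Total = 1670; ⌈1670/250⌉ = 7.
8 items each exceed half the capacity and cannot share a bin, forcing at least 8 bins.
At least 8 bins are required, but only 7 are allowed.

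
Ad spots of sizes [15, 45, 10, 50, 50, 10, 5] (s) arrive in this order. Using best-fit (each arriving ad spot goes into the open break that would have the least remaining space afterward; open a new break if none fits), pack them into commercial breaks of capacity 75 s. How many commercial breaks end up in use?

3

  15 → break 1 (new)  [load 15/75]
  45 → break 1  [load 60/75]
  10 → break 1  [load 70/75]
  50 → break 2 (new)  [load 50/75]
  50 → break 3 (new)  [load 50/75]
  10 → break 2  [load 60/75]
  5 → break 1  [load 75/75]
3 commercial breaks opened.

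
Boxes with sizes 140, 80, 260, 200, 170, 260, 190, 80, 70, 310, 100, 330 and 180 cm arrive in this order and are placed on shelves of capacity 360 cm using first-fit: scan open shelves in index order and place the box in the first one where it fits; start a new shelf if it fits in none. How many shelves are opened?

  140 → shelf 1 (new)  [load 140/360]
  80 → shelf 1  [load 220/360]
  260 → shelf 2 (new)  [load 260/360]
  200 → shelf 3 (new)  [load 200/360]
  170 → shelf 4 (new)  [load 170/360]
  260 → shelf 5 (new)  [load 260/360]
  190 → shelf 4  [load 360/360]
  80 → shelf 1  [load 300/360]
  70 → shelf 2  [load 330/360]
  310 → shelf 6 (new)  [load 310/360]
  100 → shelf 3  [load 300/360]
  330 → shelf 7 (new)  [load 330/360]
  180 → shelf 8 (new)  [load 180/360]
8 shelves opened.

8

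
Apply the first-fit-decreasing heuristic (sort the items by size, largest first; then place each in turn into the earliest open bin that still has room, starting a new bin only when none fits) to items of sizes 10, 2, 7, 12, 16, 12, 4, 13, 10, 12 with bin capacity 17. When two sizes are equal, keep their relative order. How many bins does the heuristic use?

Sorted descending: 16, 13, 12, 12, 12, 10, 10, 7, 4, 2.
  16 → bin 1 (new)  [load 16/17]
  13 → bin 2 (new)  [load 13/17]
  12 → bin 3 (new)  [load 12/17]
  12 → bin 4 (new)  [load 12/17]
  12 → bin 5 (new)  [load 12/17]
  10 → bin 6 (new)  [load 10/17]
  10 → bin 7 (new)  [load 10/17]
  7 → bin 6  [load 17/17]
  4 → bin 2  [load 17/17]
  2 → bin 3  [load 14/17]
7 bins opened.

7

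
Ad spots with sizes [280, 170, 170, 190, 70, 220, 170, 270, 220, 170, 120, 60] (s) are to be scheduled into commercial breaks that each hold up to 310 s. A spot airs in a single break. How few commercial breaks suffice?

9

Total = 280 + 270 + 220 + 220 + 190 + 170 + 170 + 170 + 170 + 120 + 70 + 60 = 2110 s.
Lower bound: ⌈2110/310⌉ = 7 commercial breaks.
Also, 9 ad spots each exceed 155 s, and no two of those can share a break, so at least 9 commercial breaks are needed.
A packing using 9 commercial breaks:
  break 1: 280 = 280
  break 2: 270 = 270
  break 3: 220 + 70 = 290
  break 4: 220 + 60 = 280
  break 5: 190 + 120 = 310
  break 6: 170 = 170
  break 7: 170 = 170
  break 8: 170 = 170
  break 9: 170 = 170
This matches the lower bound, so 9 is optimal.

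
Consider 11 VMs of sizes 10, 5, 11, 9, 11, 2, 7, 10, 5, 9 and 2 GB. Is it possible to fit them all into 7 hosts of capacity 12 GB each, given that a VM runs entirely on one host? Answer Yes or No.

No

Total = 81 GB; ⌈81/12⌉ = 7.
The bound of 7 does not rule out 7, but exhaustive search shows no assignment into 7 hosts of capacity 12 GB exists — the minimum is 8.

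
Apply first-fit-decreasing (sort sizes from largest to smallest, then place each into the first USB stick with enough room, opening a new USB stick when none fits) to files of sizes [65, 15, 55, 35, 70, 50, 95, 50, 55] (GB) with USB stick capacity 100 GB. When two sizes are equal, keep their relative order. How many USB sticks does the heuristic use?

6

Sorted descending: 95, 70, 65, 55, 55, 50, 50, 35, 15.
  95 → USB stick 1 (new)  [load 95/100]
  70 → USB stick 2 (new)  [load 70/100]
  65 → USB stick 3 (new)  [load 65/100]
  55 → USB stick 4 (new)  [load 55/100]
  55 → USB stick 5 (new)  [load 55/100]
  50 → USB stick 6 (new)  [load 50/100]
  50 → USB stick 6  [load 100/100]
  35 → USB stick 3  [load 100/100]
  15 → USB stick 2  [load 85/100]
6 USB sticks opened.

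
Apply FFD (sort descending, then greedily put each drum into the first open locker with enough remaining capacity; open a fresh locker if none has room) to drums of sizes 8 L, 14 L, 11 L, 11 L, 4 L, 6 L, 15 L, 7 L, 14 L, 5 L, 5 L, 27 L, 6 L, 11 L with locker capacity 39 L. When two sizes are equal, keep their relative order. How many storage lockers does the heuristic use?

4

Sorted descending: 27, 15, 14, 14, 11, 11, 11, 8, 7, 6, 6, 5, 5, 4.
  27 → locker 1 (new)  [load 27/39]
  15 → locker 2 (new)  [load 15/39]
  14 → locker 2  [load 29/39]
  14 → locker 3 (new)  [load 14/39]
  11 → locker 1  [load 38/39]
  11 → locker 3  [load 25/39]
  11 → locker 3  [load 36/39]
  8 → locker 2  [load 37/39]
  7 → locker 4 (new)  [load 7/39]
  6 → locker 4  [load 13/39]
  6 → locker 4  [load 19/39]
  5 → locker 4  [load 24/39]
  5 → locker 4  [load 29/39]
  4 → locker 4  [load 33/39]
4 storage lockers opened.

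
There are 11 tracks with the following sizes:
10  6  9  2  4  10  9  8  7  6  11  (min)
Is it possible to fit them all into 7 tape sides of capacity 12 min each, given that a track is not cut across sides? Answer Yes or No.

Total = 82 min; ⌈82/12⌉ = 7.
The bound of 7 does not rule out 7, but exhaustive search shows no assignment into 7 tape sides of capacity 12 min exists — the minimum is 8.

No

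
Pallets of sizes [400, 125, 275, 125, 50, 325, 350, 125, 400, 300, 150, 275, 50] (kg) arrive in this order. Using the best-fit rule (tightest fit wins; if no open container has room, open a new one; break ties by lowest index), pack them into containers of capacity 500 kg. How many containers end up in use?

  400 → container 1 (new)  [load 400/500]
  125 → container 2 (new)  [load 125/500]
  275 → container 2  [load 400/500]
  125 → container 3 (new)  [load 125/500]
  50 → container 1  [load 450/500]
  325 → container 3  [load 450/500]
  350 → container 4 (new)  [load 350/500]
  125 → container 4  [load 475/500]
  400 → container 5 (new)  [load 400/500]
  300 → container 6 (new)  [load 300/500]
  150 → container 6  [load 450/500]
  275 → container 7 (new)  [load 275/500]
  50 → container 1  [load 500/500]
7 containers opened.

7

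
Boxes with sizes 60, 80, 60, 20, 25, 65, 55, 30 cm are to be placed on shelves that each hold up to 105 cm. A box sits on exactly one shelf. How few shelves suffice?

Total = 80 + 65 + 60 + 60 + 55 + 30 + 25 + 20 = 395 cm.
Lower bound: ⌈395/105⌉ = 4 shelves.
Also, 5 boxes each exceed 105/2 cm, and no two of those can share a shelf, so at least 5 shelves are needed.
A packing using 5 shelves:
  shelf 1: 80 + 25 = 105
  shelf 2: 65 + 30 = 95
  shelf 3: 60 + 20 = 80
  shelf 4: 60 = 60
  shelf 5: 55 = 55
This matches the lower bound, so 5 is optimal.

5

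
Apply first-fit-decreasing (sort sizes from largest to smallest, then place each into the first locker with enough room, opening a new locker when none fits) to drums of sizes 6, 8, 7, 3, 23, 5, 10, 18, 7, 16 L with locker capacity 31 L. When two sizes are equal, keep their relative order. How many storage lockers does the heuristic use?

Sorted descending: 23, 18, 16, 10, 8, 7, 7, 6, 5, 3.
  23 → locker 1 (new)  [load 23/31]
  18 → locker 2 (new)  [load 18/31]
  16 → locker 3 (new)  [load 16/31]
  10 → locker 2  [load 28/31]
  8 → locker 1  [load 31/31]
  7 → locker 3  [load 23/31]
  7 → locker 3  [load 30/31]
  6 → locker 4 (new)  [load 6/31]
  5 → locker 4  [load 11/31]
  3 → locker 2  [load 31/31]
4 storage lockers opened.

4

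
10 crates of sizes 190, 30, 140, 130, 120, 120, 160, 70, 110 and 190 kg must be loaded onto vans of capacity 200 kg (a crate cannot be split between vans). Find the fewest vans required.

Total = 190 + 190 + 160 + 140 + 130 + 120 + 120 + 110 + 70 + 30 = 1260 kg.
Lower bound: ⌈1260/200⌉ = 7 vans.
Also, 8 crates each exceed 100 kg, and no two of those can share a van, so at least 8 vans are needed.
A packing using 8 vans:
  van 1: 190 = 190
  van 2: 190 = 190
  van 3: 160 + 30 = 190
  van 4: 140 = 140
  van 5: 130 + 70 = 200
  van 6: 120 = 120
  van 7: 120 = 120
  van 8: 110 = 110
This matches the lower bound, so 8 is optimal.

8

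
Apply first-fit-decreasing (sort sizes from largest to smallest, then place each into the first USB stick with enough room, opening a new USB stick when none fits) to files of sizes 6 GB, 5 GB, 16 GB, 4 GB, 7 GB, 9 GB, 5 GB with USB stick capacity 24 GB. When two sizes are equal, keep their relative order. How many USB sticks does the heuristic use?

Sorted descending: 16, 9, 7, 6, 5, 5, 4.
  16 → USB stick 1 (new)  [load 16/24]
  9 → USB stick 2 (new)  [load 9/24]
  7 → USB stick 1  [load 23/24]
  6 → USB stick 2  [load 15/24]
  5 → USB stick 2  [load 20/24]
  5 → USB stick 3 (new)  [load 5/24]
  4 → USB stick 2  [load 24/24]
3 USB sticks opened.

3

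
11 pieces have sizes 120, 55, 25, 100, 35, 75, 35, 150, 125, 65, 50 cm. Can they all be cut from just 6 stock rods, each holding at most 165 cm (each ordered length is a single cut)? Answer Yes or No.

A valid assignment using 6 stock rods:
  stock rod 1: 150 = 150
  stock rod 2: 125 + 35 = 160
  stock rod 3: 120 + 35 = 155
  stock rod 4: 100 + 65 = 165
  stock rod 5: 75 + 55 + 25 = 155
  stock rod 6: 50 = 50
Every load is within 165 cm, so 6 stock rods suffice.

Yes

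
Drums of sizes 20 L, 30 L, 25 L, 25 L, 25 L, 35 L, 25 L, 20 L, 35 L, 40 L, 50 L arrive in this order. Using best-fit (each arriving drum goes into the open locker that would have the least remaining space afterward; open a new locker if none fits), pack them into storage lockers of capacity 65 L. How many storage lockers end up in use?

7

  20 → locker 1 (new)  [load 20/65]
  30 → locker 1  [load 50/65]
  25 → locker 2 (new)  [load 25/65]
  25 → locker 2  [load 50/65]
  25 → locker 3 (new)  [load 25/65]
  35 → locker 3  [load 60/65]
  25 → locker 4 (new)  [load 25/65]
  20 → locker 4  [load 45/65]
  35 → locker 5 (new)  [load 35/65]
  40 → locker 6 (new)  [load 40/65]
  50 → locker 7 (new)  [load 50/65]
7 storage lockers opened.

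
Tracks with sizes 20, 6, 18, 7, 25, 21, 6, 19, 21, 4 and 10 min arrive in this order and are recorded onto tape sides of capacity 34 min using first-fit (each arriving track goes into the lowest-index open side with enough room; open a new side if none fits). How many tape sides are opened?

  20 → side 1 (new)  [load 20/34]
  6 → side 1  [load 26/34]
  18 → side 2 (new)  [load 18/34]
  7 → side 1  [load 33/34]
  25 → side 3 (new)  [load 25/34]
  21 → side 4 (new)  [load 21/34]
  6 → side 2  [load 24/34]
  19 → side 5 (new)  [load 19/34]
  21 → side 6 (new)  [load 21/34]
  4 → side 2  [load 28/34]
  10 → side 4  [load 31/34]
6 tape sides opened.

6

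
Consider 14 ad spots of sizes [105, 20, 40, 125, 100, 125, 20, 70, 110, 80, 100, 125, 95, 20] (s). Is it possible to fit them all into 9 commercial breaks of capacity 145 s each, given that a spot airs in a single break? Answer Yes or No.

No

Total = 1135 s; ⌈1135/145⌉ = 8.
9 ad spots each exceed half the capacity and cannot share a break, forcing at least 9 commercial breaks.
The bound of 9 does not rule out 9, but exhaustive search shows no assignment into 9 commercial breaks of capacity 145 s exists — the minimum is 10.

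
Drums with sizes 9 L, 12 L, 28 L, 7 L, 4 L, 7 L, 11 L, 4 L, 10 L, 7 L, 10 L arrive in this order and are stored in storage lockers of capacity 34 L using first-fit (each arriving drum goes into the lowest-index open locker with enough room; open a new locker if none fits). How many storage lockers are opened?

4

  9 → locker 1 (new)  [load 9/34]
  12 → locker 1  [load 21/34]
  28 → locker 2 (new)  [load 28/34]
  7 → locker 1  [load 28/34]
  4 → locker 1  [load 32/34]
  7 → locker 3 (new)  [load 7/34]
  11 → locker 3  [load 18/34]
  4 → locker 2  [load 32/34]
  10 → locker 3  [load 28/34]
  7 → locker 4 (new)  [load 7/34]
  10 → locker 4  [load 17/34]
4 storage lockers opened.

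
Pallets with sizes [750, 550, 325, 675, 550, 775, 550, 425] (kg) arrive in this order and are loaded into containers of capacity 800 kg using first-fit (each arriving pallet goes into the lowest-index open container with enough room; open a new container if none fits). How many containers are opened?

7

  750 → container 1 (new)  [load 750/800]
  550 → container 2 (new)  [load 550/800]
  325 → container 3 (new)  [load 325/800]
  675 → container 4 (new)  [load 675/800]
  550 → container 5 (new)  [load 550/800]
  775 → container 6 (new)  [load 775/800]
  550 → container 7 (new)  [load 550/800]
  425 → container 3  [load 750/800]
7 containers opened.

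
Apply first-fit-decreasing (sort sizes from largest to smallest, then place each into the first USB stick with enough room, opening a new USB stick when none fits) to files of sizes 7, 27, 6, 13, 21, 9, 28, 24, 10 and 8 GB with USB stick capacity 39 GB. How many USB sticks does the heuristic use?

Sorted descending: 28, 27, 24, 21, 13, 10, 9, 8, 7, 6.
  28 → USB stick 1 (new)  [load 28/39]
  27 → USB stick 2 (new)  [load 27/39]
  24 → USB stick 3 (new)  [load 24/39]
  21 → USB stick 4 (new)  [load 21/39]
  13 → USB stick 3  [load 37/39]
  10 → USB stick 1  [load 38/39]
  9 → USB stick 2  [load 36/39]
  8 → USB stick 4  [load 29/39]
  7 → USB stick 4  [load 36/39]
  6 → USB stick 5 (new)  [load 6/39]
5 USB sticks opened.

5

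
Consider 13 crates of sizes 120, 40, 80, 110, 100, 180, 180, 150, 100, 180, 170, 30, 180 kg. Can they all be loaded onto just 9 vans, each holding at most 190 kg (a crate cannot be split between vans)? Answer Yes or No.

No

Total = 1620 kg; ⌈1620/190⌉ = 9.
10 crates each exceed half the capacity and cannot share a van, forcing at least 10 vans.
At least 10 vans are required, but only 9 are allowed.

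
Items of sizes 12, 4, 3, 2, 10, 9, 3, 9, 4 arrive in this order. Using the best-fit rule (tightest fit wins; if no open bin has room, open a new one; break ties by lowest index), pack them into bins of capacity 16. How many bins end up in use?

4

  12 → bin 1 (new)  [load 12/16]
  4 → bin 1  [load 16/16]
  3 → bin 2 (new)  [load 3/16]
  2 → bin 2  [load 5/16]
  10 → bin 2  [load 15/16]
  9 → bin 3 (new)  [load 9/16]
  3 → bin 3  [load 12/16]
  9 → bin 4 (new)  [load 9/16]
  4 → bin 3  [load 16/16]
4 bins opened.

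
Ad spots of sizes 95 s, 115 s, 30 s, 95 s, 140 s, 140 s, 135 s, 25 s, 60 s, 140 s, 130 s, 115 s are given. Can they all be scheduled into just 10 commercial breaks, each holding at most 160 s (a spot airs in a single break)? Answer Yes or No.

Yes

A valid assignment using 9 commercial breaks:
  break 1: 140 = 140
  break 2: 140 = 140
  break 3: 140 = 140
  break 4: 135 + 25 = 160
  break 5: 130 + 30 = 160
  break 6: 115 = 115
  break 7: 115 = 115
  break 8: 95 + 60 = 155
  break 9: 95 = 95
That uses only 9 ≤ 10, so 10 commercial breaks are enough.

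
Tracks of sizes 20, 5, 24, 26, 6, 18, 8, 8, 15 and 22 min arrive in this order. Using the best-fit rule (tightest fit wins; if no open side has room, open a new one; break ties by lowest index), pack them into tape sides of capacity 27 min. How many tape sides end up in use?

  20 → side 1 (new)  [load 20/27]
  5 → side 1  [load 25/27]
  24 → side 2 (new)  [load 24/27]
  26 → side 3 (new)  [load 26/27]
  6 → side 4 (new)  [load 6/27]
  18 → side 4  [load 24/27]
  8 → side 5 (new)  [load 8/27]
  8 → side 5  [load 16/27]
  15 → side 6 (new)  [load 15/27]
  22 → side 7 (new)  [load 22/27]
7 tape sides opened.

7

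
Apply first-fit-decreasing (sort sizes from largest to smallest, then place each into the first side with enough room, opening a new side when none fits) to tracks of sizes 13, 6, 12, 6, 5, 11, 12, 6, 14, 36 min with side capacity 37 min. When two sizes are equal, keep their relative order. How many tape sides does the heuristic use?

4

Sorted descending: 36, 14, 13, 12, 12, 11, 6, 6, 6, 5.
  36 → side 1 (new)  [load 36/37]
  14 → side 2 (new)  [load 14/37]
  13 → side 2  [load 27/37]
  12 → side 3 (new)  [load 12/37]
  12 → side 3  [load 24/37]
  11 → side 3  [load 35/37]
  6 → side 2  [load 33/37]
  6 → side 4 (new)  [load 6/37]
  6 → side 4  [load 12/37]
  5 → side 4  [load 17/37]
4 tape sides opened.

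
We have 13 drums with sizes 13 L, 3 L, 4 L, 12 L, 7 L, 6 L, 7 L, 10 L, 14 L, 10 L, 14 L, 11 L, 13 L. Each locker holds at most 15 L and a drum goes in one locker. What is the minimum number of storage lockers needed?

Total = 14 + 14 + 13 + 13 + 12 + 11 + 10 + 10 + 7 + 7 + 6 + 4 + 3 = 124 L.
Lower bound: ⌈124/15⌉ = 9 storage lockers.
A packing using 10 storage lockers:
  locker 1: 14 = 14
  locker 2: 14 = 14
  locker 3: 13 = 13
  locker 4: 13 = 13
  locker 5: 12 + 3 = 15
  locker 6: 11 + 4 = 15
  locker 7: 10 = 10
  locker 8: 10 = 10
  locker 9: 7 + 7 = 14
  locker 10: 6 = 6
No arrangement into 9 storage lockers stays within capacity, so 10 is optimal.

10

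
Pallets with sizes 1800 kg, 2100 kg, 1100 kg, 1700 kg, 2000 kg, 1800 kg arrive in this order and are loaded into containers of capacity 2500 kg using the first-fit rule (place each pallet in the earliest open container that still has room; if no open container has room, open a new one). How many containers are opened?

  1800 → container 1 (new)  [load 1800/2500]
  2100 → container 2 (new)  [load 2100/2500]
  1100 → container 3 (new)  [load 1100/2500]
  1700 → container 4 (new)  [load 1700/2500]
  2000 → container 5 (new)  [load 2000/2500]
  1800 → container 6 (new)  [load 1800/2500]
6 containers opened.

6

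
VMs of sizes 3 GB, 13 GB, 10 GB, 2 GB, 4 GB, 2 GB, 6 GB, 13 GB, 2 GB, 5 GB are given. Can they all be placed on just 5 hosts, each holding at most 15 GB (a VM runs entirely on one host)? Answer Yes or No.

A valid assignment using 4 hosts:
  host 1: 13 + 2 = 15
  host 2: 13 + 2 = 15
  host 3: 10 + 5 = 15
  host 4: 6 + 4 + 3 + 2 = 15
That uses only 4 ≤ 5, so 5 hosts are enough.

Yes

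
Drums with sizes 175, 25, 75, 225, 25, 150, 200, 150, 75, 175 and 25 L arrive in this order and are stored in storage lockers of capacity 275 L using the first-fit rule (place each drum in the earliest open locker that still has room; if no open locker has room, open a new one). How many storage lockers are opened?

6

  175 → locker 1 (new)  [load 175/275]
  25 → locker 1  [load 200/275]
  75 → locker 1  [load 275/275]
  225 → locker 2 (new)  [load 225/275]
  25 → locker 2  [load 250/275]
  150 → locker 3 (new)  [load 150/275]
  200 → locker 4 (new)  [load 200/275]
  150 → locker 5 (new)  [load 150/275]
  75 → locker 3  [load 225/275]
  175 → locker 6 (new)  [load 175/275]
  25 → locker 2  [load 275/275]
6 storage lockers opened.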